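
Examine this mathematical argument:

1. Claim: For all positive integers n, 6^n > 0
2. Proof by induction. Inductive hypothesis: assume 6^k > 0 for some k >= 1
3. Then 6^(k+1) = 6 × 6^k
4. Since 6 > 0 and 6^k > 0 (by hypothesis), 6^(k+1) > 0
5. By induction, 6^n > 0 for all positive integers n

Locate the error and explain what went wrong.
Step 5: By induction, 6^n > 0 for all positive integers n

Step 5 concludes the proof by induction, but no base case was ever established. A valid induction proof requires: (1) a base case proving 6^1 > 0, and (2) an inductive step showing IF 6^k > 0 THEN 6^(k+1) > 0. Steps 2-4 correctly establish the inductive step, but without the base case the conclusion in step 5 does not follow.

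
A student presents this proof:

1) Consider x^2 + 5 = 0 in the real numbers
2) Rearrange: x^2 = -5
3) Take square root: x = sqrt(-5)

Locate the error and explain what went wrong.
Step 3: Take square root: x = sqrt(-5)

Step 3 takes the square root of -5, which is negative. In the real number system, the square root of a negative number is undefined. The equation x^2 + 5 = 0 has no real solutions. Square roots of negative numbers only exist in the complex numbers.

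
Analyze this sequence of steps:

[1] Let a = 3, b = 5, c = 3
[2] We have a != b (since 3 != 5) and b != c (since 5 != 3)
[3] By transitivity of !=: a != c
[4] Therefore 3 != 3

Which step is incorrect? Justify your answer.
Step 3: By transitivity of !=: a != c

Step 3 incorrectly applies transitivity to the '!=' relation. Transitivity states: if a R b and b R c, then a R c. However, '!=' is not transitive. Counterexample: 3 != 5 and 5 != 3, but 3 = 3 (both equal 3). Transitivity holds for relations like <, <=, =, but not for !=.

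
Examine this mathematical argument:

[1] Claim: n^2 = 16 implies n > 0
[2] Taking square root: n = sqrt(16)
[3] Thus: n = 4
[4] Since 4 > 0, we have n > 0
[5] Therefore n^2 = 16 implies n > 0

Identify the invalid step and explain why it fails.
Step 2: Taking square root: n = sqrt(16)

Step 2 takes the square root and assumes the positive root only. The equation n^2 = 16 actually has two solutions: n = 4 and n = -4. The proof silently assumes n > 0 without justification, then uses this assumption to conclude n > 0, which is circular. The counterexample n = -4 shows the claim is false.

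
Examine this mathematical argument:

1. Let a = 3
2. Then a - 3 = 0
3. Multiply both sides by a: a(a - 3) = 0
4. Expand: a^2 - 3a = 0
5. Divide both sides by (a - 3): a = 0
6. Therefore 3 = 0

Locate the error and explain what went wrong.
Step 5: Divide both sides by (a - 3): a = 0

Step 5 divides both sides by (a - 3). However, since a = 3, we have (a - 3) = 0. Division by zero is undefined, making this step invalid.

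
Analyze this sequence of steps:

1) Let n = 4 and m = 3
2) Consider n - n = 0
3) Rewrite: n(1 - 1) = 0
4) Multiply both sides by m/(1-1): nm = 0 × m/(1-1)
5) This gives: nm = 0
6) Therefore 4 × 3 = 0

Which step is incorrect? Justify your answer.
Step 4: Multiply both sides by m/(1-1): nm = 0 × m/(1-1)

Step 4 multiplies both sides by m/(1-1). However, 1-1 = 0, so this is multiplication by m/0, which is undefined. We cannot multiply by an undefined expression.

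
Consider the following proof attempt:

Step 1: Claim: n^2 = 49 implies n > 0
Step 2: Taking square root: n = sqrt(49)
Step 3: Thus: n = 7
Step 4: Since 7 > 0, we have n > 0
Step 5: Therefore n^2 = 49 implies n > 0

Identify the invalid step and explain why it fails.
Step 2: Taking square root: n = sqrt(49)

Step 2 takes the square root and assumes the positive root only. The equation n^2 = 49 actually has two solutions: n = 7 and n = -7. The proof silently assumes n > 0 without justification, then uses this assumption to conclude n > 0, which is circular. The counterexample n = -7 shows the claim is false.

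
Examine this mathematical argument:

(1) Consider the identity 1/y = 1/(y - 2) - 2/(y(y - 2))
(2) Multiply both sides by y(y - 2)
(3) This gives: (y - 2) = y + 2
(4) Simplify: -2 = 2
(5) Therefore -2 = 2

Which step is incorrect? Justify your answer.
Step 3: This gives: (y - 2) = y + 2

Step 3 makes a sign error when clearing denominators. Multiplying -2/(y(y - 2)) by y(y - 2) gives -2, not +2. The correct result is (y - 2) = y - 2, which is trivially true, not (y - 2) = y + 2. (Step 1 is a valid identity: 1/(y - 2) - 2/(y(y - 2)) = (y - 2)/(y(y - 2)) = 1/y.)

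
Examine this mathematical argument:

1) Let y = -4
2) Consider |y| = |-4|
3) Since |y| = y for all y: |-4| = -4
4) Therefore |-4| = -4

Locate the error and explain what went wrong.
Step 3: Since |y| = y for all y: |-4| = -4

Step 3 incorrectly states that |y| = y for all y. The correct definition is |y| = y when y >= 0, and |y| = -y when y < 0. Since -4 < 0, we have |-4| = -(-4) = 4, not -4.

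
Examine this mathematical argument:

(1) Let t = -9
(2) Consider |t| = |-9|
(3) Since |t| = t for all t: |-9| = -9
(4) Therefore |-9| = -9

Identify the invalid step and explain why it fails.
Step 3: Since |t| = t for all t: |-9| = -9

Step 3 incorrectly states that |t| = t for all t. The correct definition is |t| = t when t >= 0, and |t| = -t when t < 0. Since -9 < 0, we have |-9| = -(-9) = 9, not -9.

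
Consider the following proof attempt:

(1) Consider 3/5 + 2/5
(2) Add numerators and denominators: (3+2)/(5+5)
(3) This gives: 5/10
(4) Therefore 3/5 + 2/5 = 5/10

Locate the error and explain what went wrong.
Step 2: Add numerators and denominators: (3+2)/(5+5)

Step 2 incorrectly adds fractions by separately adding numerators and denominators. This is wrong. The correct method requires a common denominator: 3/5 + 2/5 = (3×5 + 2×5)/(5×5) = 25/25 = 1. The method used gives 5/10, which is different.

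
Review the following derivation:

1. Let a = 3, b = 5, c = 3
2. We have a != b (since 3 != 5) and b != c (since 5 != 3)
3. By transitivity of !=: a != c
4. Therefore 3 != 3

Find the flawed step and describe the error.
Step 3: By transitivity of !=: a != c

Step 3 incorrectly applies transitivity to the '!=' relation. Transitivity states: if a R b and b R c, then a R c. However, '!=' is not transitive. Counterexample: 3 != 5 and 5 != 3, but 3 = 3 (both equal 3). Transitivity holds for relations like <, <=, =, but not for !=.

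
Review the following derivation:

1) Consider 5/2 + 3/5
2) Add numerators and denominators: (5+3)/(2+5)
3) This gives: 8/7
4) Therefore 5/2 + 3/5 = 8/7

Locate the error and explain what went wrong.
Step 2: Add numerators and denominators: (5+3)/(2+5)

Step 2 incorrectly adds fractions by separately adding numerators and denominators. This is wrong. The correct method requires a common denominator: 5/2 + 3/5 = (5×5 + 3×2)/(2×5) = 31/10 = 31/10. The method used gives 8/7, which is different.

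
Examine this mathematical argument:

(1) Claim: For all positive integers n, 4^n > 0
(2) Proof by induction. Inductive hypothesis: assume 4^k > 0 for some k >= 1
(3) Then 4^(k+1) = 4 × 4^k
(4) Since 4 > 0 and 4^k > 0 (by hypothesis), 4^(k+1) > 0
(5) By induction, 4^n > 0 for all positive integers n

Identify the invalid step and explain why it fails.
Step 5: By induction, 4^n > 0 for all positive integers n

Step 5 concludes the proof by induction, but no base case was ever established. A valid induction proof requires: (1) a base case proving 4^1 > 0, and (2) an inductive step showing IF 4^k > 0 THEN 4^(k+1) > 0. Steps 2-4 correctly establish the inductive step, but without the base case the conclusion in step 5 does not follow.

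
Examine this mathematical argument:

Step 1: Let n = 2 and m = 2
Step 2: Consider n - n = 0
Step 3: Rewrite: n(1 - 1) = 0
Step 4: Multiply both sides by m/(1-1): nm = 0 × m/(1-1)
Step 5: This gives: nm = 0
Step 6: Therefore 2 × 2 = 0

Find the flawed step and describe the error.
Step 4: Multiply both sides by m/(1-1): nm = 0 × m/(1-1)

Step 4 multiplies both sides by m/(1-1). However, 1-1 = 0, so this is multiplication by m/0, which is undefined. We cannot multiply by an undefined expression.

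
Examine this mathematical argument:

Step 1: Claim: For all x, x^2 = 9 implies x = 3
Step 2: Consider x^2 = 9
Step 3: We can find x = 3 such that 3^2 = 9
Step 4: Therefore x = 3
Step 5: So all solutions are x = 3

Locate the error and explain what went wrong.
Step 4: Therefore x = 3

Step 4 incorrectly concludes that x = 3 is the only solution. The proof shows that x = 3 is A solution (existence), but does not show it is the ONLY solution (uniqueness). In fact, x = -3 is also a solution since (-3)^2 = 9. Finding one solution doesn't prove there are no others.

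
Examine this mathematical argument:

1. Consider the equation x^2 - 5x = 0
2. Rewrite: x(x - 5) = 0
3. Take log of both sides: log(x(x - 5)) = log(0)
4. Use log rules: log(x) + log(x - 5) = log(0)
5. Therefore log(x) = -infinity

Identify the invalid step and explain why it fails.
Step 3: Take log of both sides: log(x(x - 5)) = log(0)

Step 3 takes the logarithm of both sides, resulting in log(0) on the right side. The logarithm is only defined for positive numbers; log(0) is undefined (approaches negative infinity). This operation is invalid.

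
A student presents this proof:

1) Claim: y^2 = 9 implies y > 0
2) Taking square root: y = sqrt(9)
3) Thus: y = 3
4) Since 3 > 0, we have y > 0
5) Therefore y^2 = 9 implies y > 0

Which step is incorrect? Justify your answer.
Step 2: Taking square root: y = sqrt(9)

Step 2 takes the square root and assumes the positive root only. The equation y^2 = 9 actually has two solutions: y = 3 and y = -3. The proof silently assumes y > 0 without justification, then uses this assumption to conclude y > 0, which is circular. The counterexample y = -3 shows the claim is false.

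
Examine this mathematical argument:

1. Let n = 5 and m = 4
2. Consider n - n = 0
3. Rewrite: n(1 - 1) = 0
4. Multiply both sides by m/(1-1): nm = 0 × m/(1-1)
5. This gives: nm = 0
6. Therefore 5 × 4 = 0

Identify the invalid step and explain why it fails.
Step 4: Multiply both sides by m/(1-1): nm = 0 × m/(1-1)

Step 4 multiplies both sides by m/(1-1). However, 1-1 = 0, so this is multiplication by m/0, which is undefined. We cannot multiply by an undefined expression.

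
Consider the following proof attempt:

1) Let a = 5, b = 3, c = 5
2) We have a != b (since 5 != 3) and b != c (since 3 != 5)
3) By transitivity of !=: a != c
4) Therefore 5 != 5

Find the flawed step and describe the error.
Step 3: By transitivity of !=: a != c

Step 3 incorrectly applies transitivity to the '!=' relation. Transitivity states: if a R b and b R c, then a R c. However, '!=' is not transitive. Counterexample: 5 != 3 and 3 != 5, but 5 = 5 (both equal 5). Transitivity holds for relations like <, <=, =, but not for !=.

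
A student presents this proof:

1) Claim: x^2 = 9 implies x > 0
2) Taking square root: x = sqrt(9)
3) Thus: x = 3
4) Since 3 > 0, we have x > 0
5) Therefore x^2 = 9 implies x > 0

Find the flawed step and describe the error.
Step 2: Taking square root: x = sqrt(9)

Step 2 takes the square root and assumes the positive root only. The equation x^2 = 9 actually has two solutions: x = 3 and x = -3. The proof silently assumes x > 0 without justification, then uses this assumption to conclude x > 0, which is circular. The counterexample x = -3 shows the claim is false.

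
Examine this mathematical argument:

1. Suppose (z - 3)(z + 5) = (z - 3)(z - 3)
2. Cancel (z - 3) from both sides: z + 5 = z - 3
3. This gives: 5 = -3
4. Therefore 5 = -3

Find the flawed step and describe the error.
Step 2: Cancel (z - 3) from both sides: z + 5 = z - 3

Step 2 cancels (z - 3) from both sides. This is only valid if (z - 3) ≠ 0, i.e., z ≠ 3. When z = 3, both sides equal zero regardless of the other factors. The correct approach requires considering z = 3 as a separate case.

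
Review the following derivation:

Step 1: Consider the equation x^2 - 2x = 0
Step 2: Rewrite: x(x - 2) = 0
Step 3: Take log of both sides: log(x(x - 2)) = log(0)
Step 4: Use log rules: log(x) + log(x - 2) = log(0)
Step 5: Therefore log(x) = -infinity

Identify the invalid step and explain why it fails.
Step 3: Take log of both sides: log(x(x - 2)) = log(0)

Step 3 takes the logarithm of both sides, resulting in log(0) on the right side. The logarithm is only defined for positive numbers; log(0) is undefined (approaches negative infinity). This operation is invalid.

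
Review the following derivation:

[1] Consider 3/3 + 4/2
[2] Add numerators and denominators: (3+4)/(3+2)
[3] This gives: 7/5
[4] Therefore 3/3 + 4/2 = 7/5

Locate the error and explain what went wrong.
Step 2: Add numerators and denominators: (3+4)/(3+2)

Step 2 incorrectly adds fractions by separately adding numerators and denominators. This is wrong. The correct method requires a common denominator: 3/3 + 4/2 = (3×2 + 4×3)/(3×2) = 18/6 = 3. The method used gives 7/5, which is different.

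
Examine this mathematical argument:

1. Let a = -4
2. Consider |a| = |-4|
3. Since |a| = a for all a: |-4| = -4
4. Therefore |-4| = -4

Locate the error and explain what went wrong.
Step 3: Since |a| = a for all a: |-4| = -4

Step 3 incorrectly states that |a| = a for all a. The correct definition is |a| = a when a >= 0, and |a| = -a when a < 0. Since -4 < 0, we have |-4| = -(-4) = 4, not -4.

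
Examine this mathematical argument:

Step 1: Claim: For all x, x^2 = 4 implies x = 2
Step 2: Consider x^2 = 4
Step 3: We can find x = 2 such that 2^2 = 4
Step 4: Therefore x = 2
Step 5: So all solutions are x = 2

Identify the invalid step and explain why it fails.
Step 4: Therefore x = 2

Step 4 incorrectly concludes that x = 2 is the only solution. The proof shows that x = 2 is A solution (existence), but does not show it is the ONLY solution (uniqueness). In fact, x = -2 is also a solution since (-2)^2 = 4. Finding one solution doesn't prove there are no others.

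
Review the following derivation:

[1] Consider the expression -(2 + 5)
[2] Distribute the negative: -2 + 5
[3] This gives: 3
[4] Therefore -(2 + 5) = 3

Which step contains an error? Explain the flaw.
Step 2: Distribute the negative: -2 + 5

Step 2 incorrectly distributes the negative sign. The correct distribution is -(2 + 5) = -2 - 5 = -7. The negative must be applied to both terms, not just the first. The error treats -(2 + 5) as -2 + 5, which equals 3 instead of -7.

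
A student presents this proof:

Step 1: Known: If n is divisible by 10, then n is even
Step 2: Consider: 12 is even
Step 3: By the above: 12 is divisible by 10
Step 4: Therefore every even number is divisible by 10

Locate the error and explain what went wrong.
Step 3: By the above: 12 is divisible by 10

Step 3 commits the fallacy of affirming the consequent. The known fact 'divisible by 10 → even' does NOT imply 'even → divisible by 10'. That would be the converse, which is false. For example, 12 is even but 12 ÷ 10 = 1.20, which is not an integer.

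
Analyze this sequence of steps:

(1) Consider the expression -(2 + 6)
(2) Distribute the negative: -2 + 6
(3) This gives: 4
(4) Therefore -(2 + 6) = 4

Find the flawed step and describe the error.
Step 2: Distribute the negative: -2 + 6

Step 2 incorrectly distributes the negative sign. The correct distribution is -(2 + 6) = -2 - 6 = -8. The negative must be applied to both terms, not just the first. The error treats -(2 + 6) as -2 + 6, which equals 4 instead of -8.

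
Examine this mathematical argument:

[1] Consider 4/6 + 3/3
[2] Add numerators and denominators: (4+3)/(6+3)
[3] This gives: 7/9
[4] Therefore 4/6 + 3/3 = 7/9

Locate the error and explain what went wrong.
Step 2: Add numerators and denominators: (4+3)/(6+3)

Step 2 incorrectly adds fractions by separately adding numerators and denominators. This is wrong. The correct method requires a common denominator: 4/6 + 3/3 = (4×3 + 3×6)/(6×3) = 30/18 = 5/3. The method used gives 7/9, which is different.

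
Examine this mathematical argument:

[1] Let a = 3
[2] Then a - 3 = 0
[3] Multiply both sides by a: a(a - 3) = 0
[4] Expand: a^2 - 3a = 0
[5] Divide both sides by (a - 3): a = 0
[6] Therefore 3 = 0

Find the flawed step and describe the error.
Step 5: Divide both sides by (a - 3): a = 0

Step 5 divides both sides by (a - 3). However, since a = 3, we have (a - 3) = 0. Division by zero is undefined, making this step invalid.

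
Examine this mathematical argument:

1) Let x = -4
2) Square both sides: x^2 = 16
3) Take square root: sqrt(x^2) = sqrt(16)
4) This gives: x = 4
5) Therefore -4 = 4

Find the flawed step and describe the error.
Step 4: This gives: x = 4

Step 4 incorrectly states that sqrt(x^2) = x. The correct identity is sqrt(x^2) = |x|. Since x = -4 < 0, we have sqrt(x^2) = |-4| = 4, not x = -4.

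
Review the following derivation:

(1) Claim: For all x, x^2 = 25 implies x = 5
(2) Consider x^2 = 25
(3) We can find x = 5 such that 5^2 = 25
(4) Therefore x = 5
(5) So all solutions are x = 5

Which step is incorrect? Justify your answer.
Step 4: Therefore x = 5

Step 4 incorrectly concludes that x = 5 is the only solution. The proof shows that x = 5 is A solution (existence), but does not show it is the ONLY solution (uniqueness). In fact, x = -5 is also a solution since (-5)^2 = 25. Finding one solution doesn't prove there are no others.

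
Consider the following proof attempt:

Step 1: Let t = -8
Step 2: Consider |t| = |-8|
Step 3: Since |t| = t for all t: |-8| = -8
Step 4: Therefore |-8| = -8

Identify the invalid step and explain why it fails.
Step 3: Since |t| = t for all t: |-8| = -8

Step 3 incorrectly states that |t| = t for all t. The correct definition is |t| = t when t >= 0, and |t| = -t when t < 0. Since -8 < 0, we have |-8| = -(-8) = 8, not -8.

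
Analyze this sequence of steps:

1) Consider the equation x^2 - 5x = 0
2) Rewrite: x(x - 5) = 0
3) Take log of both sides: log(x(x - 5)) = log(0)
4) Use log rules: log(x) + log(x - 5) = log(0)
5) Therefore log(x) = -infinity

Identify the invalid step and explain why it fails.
Step 3: Take log of both sides: log(x(x - 5)) = log(0)

Step 3 takes the logarithm of both sides, resulting in log(0) on the right side. The logarithm is only defined for positive numbers; log(0) is undefined (approaches negative infinity). This operation is invalid.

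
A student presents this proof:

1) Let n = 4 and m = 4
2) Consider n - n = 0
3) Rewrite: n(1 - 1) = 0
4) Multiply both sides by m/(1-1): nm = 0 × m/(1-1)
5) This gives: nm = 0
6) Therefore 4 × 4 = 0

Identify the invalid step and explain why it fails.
Step 4: Multiply both sides by m/(1-1): nm = 0 × m/(1-1)

Step 4 multiplies both sides by m/(1-1). However, 1-1 = 0, so this is multiplication by m/0, which is undefined. We cannot multiply by an undefined expression.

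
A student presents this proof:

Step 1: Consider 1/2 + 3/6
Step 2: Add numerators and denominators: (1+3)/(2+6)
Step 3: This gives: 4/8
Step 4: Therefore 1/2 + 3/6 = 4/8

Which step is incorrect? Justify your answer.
Step 2: Add numerators and denominators: (1+3)/(2+6)

Step 2 incorrectly adds fractions by separately adding numerators and denominators. This is wrong. The correct method requires a common denominator: 1/2 + 3/6 = (1×6 + 3×2)/(2×6) = 12/12 = 1. The method used gives 4/8, which is different.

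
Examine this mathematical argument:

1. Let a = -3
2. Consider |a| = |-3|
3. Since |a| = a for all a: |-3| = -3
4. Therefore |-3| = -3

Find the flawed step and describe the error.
Step 3: Since |a| = a for all a: |-3| = -3

Step 3 incorrectly states that |a| = a for all a. The correct definition is |a| = a when a >= 0, and |a| = -a when a < 0. Since -3 < 0, we have |-3| = -(-3) = 3, not -3.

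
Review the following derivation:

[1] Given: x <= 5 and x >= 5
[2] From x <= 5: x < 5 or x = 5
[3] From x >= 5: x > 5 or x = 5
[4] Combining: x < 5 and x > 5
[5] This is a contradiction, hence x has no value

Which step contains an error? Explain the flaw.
Step 4: Combining: x < 5 and x > 5

Step 4 incorrectly combines the conditions. From x <= 5 and x >= 5, the intersection is x = 5. The error treats the 'or' cases as 'and' requirements. The correct conclusion is that x = 5 is the unique solution, not that no solution exists.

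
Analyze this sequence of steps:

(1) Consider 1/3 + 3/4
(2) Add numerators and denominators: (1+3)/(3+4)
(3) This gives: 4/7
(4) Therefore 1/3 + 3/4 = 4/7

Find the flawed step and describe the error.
Step 2: Add numerators and denominators: (1+3)/(3+4)

Step 2 incorrectly adds fractions by separately adding numerators and denominators. This is wrong. The correct method requires a common denominator: 1/3 + 3/4 = (1×4 + 3×3)/(3×4) = 13/12 = 13/12. The method used gives 4/7, which is different.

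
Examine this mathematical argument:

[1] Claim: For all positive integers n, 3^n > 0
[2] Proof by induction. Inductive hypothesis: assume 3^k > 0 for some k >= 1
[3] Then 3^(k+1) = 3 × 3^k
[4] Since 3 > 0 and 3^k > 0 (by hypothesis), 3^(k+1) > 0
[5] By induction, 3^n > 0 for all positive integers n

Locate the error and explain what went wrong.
Step 5: By induction, 3^n > 0 for all positive integers n

Step 5 concludes the proof by induction, but no base case was ever established. A valid induction proof requires: (1) a base case proving 3^1 > 0, and (2) an inductive step showing IF 3^k > 0 THEN 3^(k+1) > 0. Steps 2-4 correctly establish the inductive step, but without the base case the conclusion in step 5 does not follow.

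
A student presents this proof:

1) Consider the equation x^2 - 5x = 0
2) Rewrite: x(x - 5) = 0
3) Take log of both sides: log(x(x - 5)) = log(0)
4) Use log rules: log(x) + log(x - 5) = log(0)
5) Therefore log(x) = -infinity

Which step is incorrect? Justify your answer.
Step 3: Take log of both sides: log(x(x - 5)) = log(0)

Step 3 takes the logarithm of both sides, resulting in log(0) on the right side. The logarithm is only defined for positive numbers; log(0) is undefined (approaches negative infinity). This operation is invalid.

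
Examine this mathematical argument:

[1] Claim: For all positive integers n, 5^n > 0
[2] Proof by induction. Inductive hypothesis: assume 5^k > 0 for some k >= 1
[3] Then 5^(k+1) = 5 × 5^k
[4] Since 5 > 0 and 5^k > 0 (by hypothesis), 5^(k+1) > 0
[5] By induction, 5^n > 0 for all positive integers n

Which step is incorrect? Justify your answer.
Step 5: By induction, 5^n > 0 for all positive integers n

Step 5 concludes the proof by induction, but no base case was ever established. A valid induction proof requires: (1) a base case proving 5^1 > 0, and (2) an inductive step showing IF 5^k > 0 THEN 5^(k+1) > 0. Steps 2-4 correctly establish the inductive step, but without the base case the conclusion in step 5 does not follow.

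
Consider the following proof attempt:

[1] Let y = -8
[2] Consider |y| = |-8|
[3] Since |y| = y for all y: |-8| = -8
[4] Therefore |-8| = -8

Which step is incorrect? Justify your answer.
Step 3: Since |y| = y for all y: |-8| = -8

Step 3 incorrectly states that |y| = y for all y. The correct definition is |y| = y when y >= 0, and |y| = -y when y < 0. Since -8 < 0, we have |-8| = -(-8) = 8, not -8.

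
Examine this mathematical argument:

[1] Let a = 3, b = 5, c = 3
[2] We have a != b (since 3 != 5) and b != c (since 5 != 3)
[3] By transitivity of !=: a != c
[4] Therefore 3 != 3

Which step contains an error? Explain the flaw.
Step 3: By transitivity of !=: a != c

Step 3 incorrectly applies transitivity to the '!=' relation. Transitivity states: if a R b and b R c, then a R c. However, '!=' is not transitive. Counterexample: 3 != 5 and 5 != 3, but 3 = 3 (both equal 3). Transitivity holds for relations like <, <=, =, but not for !=.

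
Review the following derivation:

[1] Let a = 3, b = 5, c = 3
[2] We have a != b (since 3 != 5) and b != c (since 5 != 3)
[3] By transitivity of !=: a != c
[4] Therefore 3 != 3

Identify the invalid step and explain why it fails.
Step 3: By transitivity of !=: a != c

Step 3 incorrectly applies transitivity to the '!=' relation. Transitivity states: if a R b and b R c, then a R c. However, '!=' is not transitive. Counterexample: 3 != 5 and 5 != 3, but 3 = 3 (both equal 3). Transitivity holds for relations like <, <=, =, but not for !=.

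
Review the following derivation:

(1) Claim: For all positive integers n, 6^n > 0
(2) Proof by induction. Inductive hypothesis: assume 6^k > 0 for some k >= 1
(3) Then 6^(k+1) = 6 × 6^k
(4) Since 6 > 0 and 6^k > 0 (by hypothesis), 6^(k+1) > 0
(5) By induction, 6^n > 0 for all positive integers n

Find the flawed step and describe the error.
Step 5: By induction, 6^n > 0 for all positive integers n

Step 5 concludes the proof by induction, but no base case was ever established. A valid induction proof requires: (1) a base case proving 6^1 > 0, and (2) an inductive step showing IF 6^k > 0 THEN 6^(k+1) > 0. Steps 2-4 correctly establish the inductive step, but without the base case the conclusion in step 5 does not follow.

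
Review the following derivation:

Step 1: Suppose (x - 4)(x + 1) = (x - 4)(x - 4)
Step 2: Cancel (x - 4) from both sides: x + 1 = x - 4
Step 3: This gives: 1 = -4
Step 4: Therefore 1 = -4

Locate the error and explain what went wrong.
Step 2: Cancel (x - 4) from both sides: x + 1 = x - 4

Step 2 cancels (x - 4) from both sides. This is only valid if (x - 4) ≠ 0, i.e., x ≠ 4. When x = 4, both sides equal zero regardless of the other factors. The correct approach requires considering x = 4 as a separate case.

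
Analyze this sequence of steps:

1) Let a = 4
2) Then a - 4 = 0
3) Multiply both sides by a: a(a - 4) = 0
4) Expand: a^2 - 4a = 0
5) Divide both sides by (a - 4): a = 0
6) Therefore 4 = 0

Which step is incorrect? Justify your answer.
Step 5: Divide both sides by (a - 4): a = 0

Step 5 divides both sides by (a - 4). However, since a = 4, we have (a - 4) = 0. Division by zero is undefined, making this step invalid.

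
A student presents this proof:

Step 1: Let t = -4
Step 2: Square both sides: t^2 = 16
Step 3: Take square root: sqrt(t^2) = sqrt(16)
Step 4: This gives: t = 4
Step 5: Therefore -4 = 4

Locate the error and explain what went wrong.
Step 4: This gives: t = 4

Step 4 incorrectly states that sqrt(t^2) = t. The correct identity is sqrt(t^2) = |t|. Since t = -4 < 0, we have sqrt(t^2) = |-4| = 4, not t = -4.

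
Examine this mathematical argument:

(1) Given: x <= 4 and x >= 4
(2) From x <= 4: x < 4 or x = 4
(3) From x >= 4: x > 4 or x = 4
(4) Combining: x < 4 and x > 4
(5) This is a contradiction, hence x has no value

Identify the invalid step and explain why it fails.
Step 4: Combining: x < 4 and x > 4

Step 4 incorrectly combines the conditions. From x <= 4 and x >= 4, the intersection is x = 4. The error treats the 'or' cases as 'and' requirements. The correct conclusion is that x = 4 is the unique solution, not that no solution exists.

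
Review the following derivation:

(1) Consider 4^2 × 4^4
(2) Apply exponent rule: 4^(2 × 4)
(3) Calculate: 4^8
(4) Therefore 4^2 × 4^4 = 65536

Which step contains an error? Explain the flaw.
Step 2: Apply exponent rule: 4^(2 × 4)

Step 2 incorrectly states that a^b × a^c = a^(b×c). The correct rule is a^b × a^c = a^(b+c). The actual value is 4^2 × 4^4 = 4^6 = 4096, not 4^8 = 65536.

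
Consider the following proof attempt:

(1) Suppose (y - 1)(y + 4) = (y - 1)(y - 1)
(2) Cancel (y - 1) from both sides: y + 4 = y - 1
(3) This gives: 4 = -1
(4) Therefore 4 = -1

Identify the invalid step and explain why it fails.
Step 2: Cancel (y - 1) from both sides: y + 4 = y - 1

Step 2 cancels (y - 1) from both sides. This is only valid if (y - 1) ≠ 0, i.e., y ≠ 1. When y = 1, both sides equal zero regardless of the other factors. The correct approach requires considering y = 1 as a separate case.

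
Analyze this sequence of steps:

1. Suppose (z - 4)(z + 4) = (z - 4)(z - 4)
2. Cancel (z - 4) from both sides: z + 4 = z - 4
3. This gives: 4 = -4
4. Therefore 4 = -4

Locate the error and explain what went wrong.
Step 2: Cancel (z - 4) from both sides: z + 4 = z - 4

Step 2 cancels (z - 4) from both sides. This is only valid if (z - 4) ≠ 0, i.e., z ≠ 4. When z = 4, both sides equal zero regardless of the other factors. The correct approach requires considering z = 4 as a separate case.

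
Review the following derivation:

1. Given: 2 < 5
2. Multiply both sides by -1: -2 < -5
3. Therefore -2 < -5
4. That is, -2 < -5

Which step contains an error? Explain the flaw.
Step 2: Multiply both sides by -1: -2 < -5

Step 2 multiplies both sides by -1 but fails to reverse the inequality sign. When multiplying (or dividing) an inequality by a negative number, the direction must be reversed. Since 2 < 5, we should get -2 > -5, i.e., -2 > -5.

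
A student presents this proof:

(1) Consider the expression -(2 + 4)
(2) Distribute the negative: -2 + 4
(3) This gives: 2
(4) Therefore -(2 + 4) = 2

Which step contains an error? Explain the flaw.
Step 2: Distribute the negative: -2 + 4

Step 2 incorrectly distributes the negative sign. The correct distribution is -(2 + 4) = -2 - 4 = -6. The negative must be applied to both terms, not just the first. The error treats -(2 + 4) as -2 + 4, which equals 2 instead of -6.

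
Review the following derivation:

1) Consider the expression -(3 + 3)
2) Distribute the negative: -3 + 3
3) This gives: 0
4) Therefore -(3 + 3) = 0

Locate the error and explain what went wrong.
Step 2: Distribute the negative: -3 + 3

Step 2 incorrectly distributes the negative sign. The correct distribution is -(3 + 3) = -3 - 3 = -6. The negative must be applied to both terms, not just the first. The error treats -(3 + 3) as -3 + 3, which equals 0 instead of -6.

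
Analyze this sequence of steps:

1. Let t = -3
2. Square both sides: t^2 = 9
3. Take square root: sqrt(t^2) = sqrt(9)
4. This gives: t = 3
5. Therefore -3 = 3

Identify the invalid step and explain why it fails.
Step 4: This gives: t = 3

Step 4 incorrectly states that sqrt(t^2) = t. The correct identity is sqrt(t^2) = |t|. Since t = -3 < 0, we have sqrt(t^2) = |-3| = 3, not t = -3.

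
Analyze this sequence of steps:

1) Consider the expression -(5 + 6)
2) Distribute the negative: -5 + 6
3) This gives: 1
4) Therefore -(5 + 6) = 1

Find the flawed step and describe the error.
Step 2: Distribute the negative: -5 + 6

Step 2 incorrectly distributes the negative sign. The correct distribution is -(5 + 6) = -5 - 6 = -11. The negative must be applied to both terms, not just the first. The error treats -(5 + 6) as -5 + 6, which equals 1 instead of -11.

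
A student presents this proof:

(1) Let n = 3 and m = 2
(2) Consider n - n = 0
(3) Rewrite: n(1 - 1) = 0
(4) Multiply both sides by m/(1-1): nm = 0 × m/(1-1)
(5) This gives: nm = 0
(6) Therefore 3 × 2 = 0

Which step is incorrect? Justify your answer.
Step 4: Multiply both sides by m/(1-1): nm = 0 × m/(1-1)

Step 4 multiplies both sides by m/(1-1). However, 1-1 = 0, so this is multiplication by m/0, which is undefined. We cannot multiply by an undefined expression.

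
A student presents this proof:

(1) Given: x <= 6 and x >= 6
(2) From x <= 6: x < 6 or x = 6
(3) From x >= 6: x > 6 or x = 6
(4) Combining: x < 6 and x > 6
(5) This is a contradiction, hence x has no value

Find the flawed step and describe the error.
Step 4: Combining: x < 6 and x > 6

Step 4 incorrectly combines the conditions. From x <= 6 and x >= 6, the intersection is x = 6. The error treats the 'or' cases as 'and' requirements. The correct conclusion is that x = 6 is the unique solution, not that no solution exists.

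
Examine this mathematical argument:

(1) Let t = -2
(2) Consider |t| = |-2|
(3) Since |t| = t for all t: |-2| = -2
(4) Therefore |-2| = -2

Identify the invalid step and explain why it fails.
Step 3: Since |t| = t for all t: |-2| = -2

Step 3 incorrectly states that |t| = t for all t. The correct definition is |t| = t when t >= 0, and |t| = -t when t < 0. Since -2 < 0, we have |-2| = -(-2) = 2, not -2.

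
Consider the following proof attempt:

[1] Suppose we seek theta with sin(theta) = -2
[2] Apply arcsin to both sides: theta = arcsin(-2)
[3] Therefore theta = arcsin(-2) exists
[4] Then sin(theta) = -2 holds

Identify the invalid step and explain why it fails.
Step 2: Apply arcsin to both sides: theta = arcsin(-2)

Step 2 applies arcsin to -2. However, arcsin(x) is only defined for x in [-1, 1] because sin(theta) can only produce values in that range. Since |-2| > 1, arcsin(-2) is undefined. There is no angle whose sine equals -2.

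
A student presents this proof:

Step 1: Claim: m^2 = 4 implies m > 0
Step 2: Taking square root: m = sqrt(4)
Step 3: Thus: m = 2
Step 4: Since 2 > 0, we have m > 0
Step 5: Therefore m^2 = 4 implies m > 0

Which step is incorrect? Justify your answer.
Step 2: Taking square root: m = sqrt(4)

Step 2 takes the square root and assumes the positive root only. The equation m^2 = 4 actually has two solutions: m = 2 and m = -2. The proof silently assumes m > 0 without justification, then uses this assumption to conclude m > 0, which is circular. The counterexample m = -2 shows the claim is false.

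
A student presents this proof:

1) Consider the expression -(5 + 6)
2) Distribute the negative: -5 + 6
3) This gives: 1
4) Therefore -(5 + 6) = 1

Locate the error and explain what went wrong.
Step 2: Distribute the negative: -5 + 6

Step 2 incorrectly distributes the negative sign. The correct distribution is -(5 + 6) = -5 - 6 = -11. The negative must be applied to both terms, not just the first. The error treats -(5 + 6) as -5 + 6, which equals 1 instead of -11.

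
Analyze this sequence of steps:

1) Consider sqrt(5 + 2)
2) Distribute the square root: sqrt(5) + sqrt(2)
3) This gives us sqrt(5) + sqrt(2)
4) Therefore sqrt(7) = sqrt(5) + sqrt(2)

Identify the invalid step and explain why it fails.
Step 2: Distribute the square root: sqrt(5) + sqrt(2)

Step 2 incorrectly 'distributes' the square root over addition. The square root function does not distribute: sqrt(a + b) ≠ sqrt(a) + sqrt(b). In fact, sqrt(5 + 2) = sqrt(7) ≈ 2.6458, while sqrt(5) + sqrt(2) ≈ 3.6503.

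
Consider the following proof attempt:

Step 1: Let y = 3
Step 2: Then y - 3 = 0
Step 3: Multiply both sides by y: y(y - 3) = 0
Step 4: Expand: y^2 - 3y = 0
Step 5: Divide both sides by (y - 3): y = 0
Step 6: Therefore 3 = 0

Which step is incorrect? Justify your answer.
Step 5: Divide both sides by (y - 3): y = 0

Step 5 divides both sides by (y - 3). However, since y = 3, we have (y - 3) = 0. Division by zero is undefined, making this step invalid.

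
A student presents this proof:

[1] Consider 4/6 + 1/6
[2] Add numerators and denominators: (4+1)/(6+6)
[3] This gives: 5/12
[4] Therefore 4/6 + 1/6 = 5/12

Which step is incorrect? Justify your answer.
Step 2: Add numerators and denominators: (4+1)/(6+6)

Step 2 incorrectly adds fractions by separately adding numerators and denominators. This is wrong. The correct method requires a common denominator: 4/6 + 1/6 = (4×6 + 1×6)/(6×6) = 30/36 = 5/6. The method used gives 5/12, which is different.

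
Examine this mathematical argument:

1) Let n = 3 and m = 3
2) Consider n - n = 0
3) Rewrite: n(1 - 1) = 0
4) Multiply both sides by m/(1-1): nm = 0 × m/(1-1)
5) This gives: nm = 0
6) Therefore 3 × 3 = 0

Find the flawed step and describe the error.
Step 4: Multiply both sides by m/(1-1): nm = 0 × m/(1-1)

Step 4 multiplies both sides by m/(1-1). However, 1-1 = 0, so this is multiplication by m/0, which is undefined. We cannot multiply by an undefined expression.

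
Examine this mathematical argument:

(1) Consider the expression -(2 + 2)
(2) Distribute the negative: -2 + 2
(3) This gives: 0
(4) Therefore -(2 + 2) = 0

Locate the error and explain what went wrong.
Step 2: Distribute the negative: -2 + 2

Step 2 incorrectly distributes the negative sign. The correct distribution is -(2 + 2) = -2 - 2 = -4. The negative must be applied to both terms, not just the first. The error treats -(2 + 2) as -2 + 2, which equals 0 instead of -4.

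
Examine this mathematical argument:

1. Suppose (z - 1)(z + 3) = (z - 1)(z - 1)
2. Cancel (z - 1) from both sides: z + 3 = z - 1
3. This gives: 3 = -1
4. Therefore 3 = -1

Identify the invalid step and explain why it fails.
Step 2: Cancel (z - 1) from both sides: z + 3 = z - 1

Step 2 cancels (z - 1) from both sides. This is only valid if (z - 1) ≠ 0, i.e., z ≠ 1. When z = 1, both sides equal zero regardless of the other factors. The correct approach requires considering z = 1 as a separate case.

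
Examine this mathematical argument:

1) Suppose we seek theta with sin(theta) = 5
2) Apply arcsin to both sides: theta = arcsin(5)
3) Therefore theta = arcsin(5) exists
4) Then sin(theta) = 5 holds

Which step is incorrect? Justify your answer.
Step 2: Apply arcsin to both sides: theta = arcsin(5)

Step 2 applies arcsin to 5. However, arcsin(x) is only defined for x in [-1, 1] because sin(theta) can only produce values in that range. Since |5| > 1, arcsin(5) is undefined. There is no angle whose sine equals 5.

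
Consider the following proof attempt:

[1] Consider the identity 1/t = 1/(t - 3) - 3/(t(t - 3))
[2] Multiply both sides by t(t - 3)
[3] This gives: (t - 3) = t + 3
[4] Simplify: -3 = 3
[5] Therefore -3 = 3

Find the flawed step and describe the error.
Step 3: This gives: (t - 3) = t + 3

Step 3 makes a sign error when clearing denominators. Multiplying -3/(t(t - 3)) by t(t - 3) gives -3, not +3. The correct result is (t - 3) = t - 3, which is trivially true, not (t - 3) = t + 3. (Step 1 is a valid identity: 1/(t - 3) - 3/(t(t - 3)) = (t - 3)/(t(t - 3)) = 1/t.)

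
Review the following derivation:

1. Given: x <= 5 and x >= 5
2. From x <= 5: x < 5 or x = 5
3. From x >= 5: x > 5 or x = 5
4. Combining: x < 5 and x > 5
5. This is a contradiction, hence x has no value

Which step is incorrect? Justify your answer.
Step 4: Combining: x < 5 and x > 5

Step 4 incorrectly combines the conditions. From x <= 5 and x >= 5, the intersection is x = 5. The error treats the 'or' cases as 'and' requirements. The correct conclusion is that x = 5 is the unique solution, not that no solution exists.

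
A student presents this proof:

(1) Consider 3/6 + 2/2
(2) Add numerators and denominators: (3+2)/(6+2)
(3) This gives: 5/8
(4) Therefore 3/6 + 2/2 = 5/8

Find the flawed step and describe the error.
Step 2: Add numerators and denominators: (3+2)/(6+2)

Step 2 incorrectly adds fractions by separately adding numerators and denominators. This is wrong. The correct method requires a common denominator: 3/6 + 2/2 = (3×2 + 2×6)/(6×2) = 18/12 = 3/2. The method used gives 5/8, which is different.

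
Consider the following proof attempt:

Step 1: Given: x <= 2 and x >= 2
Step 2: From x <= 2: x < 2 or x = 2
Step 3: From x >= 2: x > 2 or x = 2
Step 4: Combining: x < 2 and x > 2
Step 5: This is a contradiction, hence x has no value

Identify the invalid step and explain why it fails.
Step 4: Combining: x < 2 and x > 2

Step 4 incorrectly combines the conditions. From x <= 2 and x >= 2, the intersection is x = 2. The error treats the 'or' cases as 'and' requirements. The correct conclusion is that x = 2 is the unique solution, not that no solution exists.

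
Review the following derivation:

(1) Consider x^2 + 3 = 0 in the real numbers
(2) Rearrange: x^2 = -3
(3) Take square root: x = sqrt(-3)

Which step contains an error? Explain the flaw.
Step 3: Take square root: x = sqrt(-3)

Step 3 takes the square root of -3, which is negative. In the real number system, the square root of a negative number is undefined. The equation x^2 + 3 = 0 has no real solutions. Square roots of negative numbers only exist in the complex numbers.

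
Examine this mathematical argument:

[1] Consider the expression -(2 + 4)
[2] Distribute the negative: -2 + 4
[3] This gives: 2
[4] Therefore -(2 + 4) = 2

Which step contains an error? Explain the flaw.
Step 2: Distribute the negative: -2 + 4

Step 2 incorrectly distributes the negative sign. The correct distribution is -(2 + 4) = -2 - 4 = -6. The negative must be applied to both terms, not just the first. The error treats -(2 + 4) as -2 + 4, which equals 2 instead of -6.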